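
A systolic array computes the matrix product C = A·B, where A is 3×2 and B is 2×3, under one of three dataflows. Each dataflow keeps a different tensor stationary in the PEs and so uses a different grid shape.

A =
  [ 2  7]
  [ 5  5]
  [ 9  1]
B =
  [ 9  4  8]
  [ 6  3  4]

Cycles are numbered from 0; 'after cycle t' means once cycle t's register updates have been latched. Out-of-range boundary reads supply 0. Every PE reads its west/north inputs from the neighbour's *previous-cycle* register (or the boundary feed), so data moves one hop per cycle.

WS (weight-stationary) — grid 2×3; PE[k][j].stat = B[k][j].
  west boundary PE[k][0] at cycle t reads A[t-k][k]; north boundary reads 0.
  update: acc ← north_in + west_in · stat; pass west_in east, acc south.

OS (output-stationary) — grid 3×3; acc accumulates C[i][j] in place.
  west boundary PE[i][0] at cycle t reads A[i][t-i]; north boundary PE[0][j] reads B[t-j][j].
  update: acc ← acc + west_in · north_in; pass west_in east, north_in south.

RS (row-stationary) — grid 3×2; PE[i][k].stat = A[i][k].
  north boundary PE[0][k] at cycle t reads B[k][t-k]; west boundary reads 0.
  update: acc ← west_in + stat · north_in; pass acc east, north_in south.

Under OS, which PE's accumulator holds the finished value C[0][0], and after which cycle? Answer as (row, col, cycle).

(row, col, cycle) = (0, 0, 1)

Under OS, C[0][0] lands at PE[0][0]:
  @0  [0,0]  acc 18  |  →2  ↓9
  @1  [0,0]  acc 60  |  →7  ↓6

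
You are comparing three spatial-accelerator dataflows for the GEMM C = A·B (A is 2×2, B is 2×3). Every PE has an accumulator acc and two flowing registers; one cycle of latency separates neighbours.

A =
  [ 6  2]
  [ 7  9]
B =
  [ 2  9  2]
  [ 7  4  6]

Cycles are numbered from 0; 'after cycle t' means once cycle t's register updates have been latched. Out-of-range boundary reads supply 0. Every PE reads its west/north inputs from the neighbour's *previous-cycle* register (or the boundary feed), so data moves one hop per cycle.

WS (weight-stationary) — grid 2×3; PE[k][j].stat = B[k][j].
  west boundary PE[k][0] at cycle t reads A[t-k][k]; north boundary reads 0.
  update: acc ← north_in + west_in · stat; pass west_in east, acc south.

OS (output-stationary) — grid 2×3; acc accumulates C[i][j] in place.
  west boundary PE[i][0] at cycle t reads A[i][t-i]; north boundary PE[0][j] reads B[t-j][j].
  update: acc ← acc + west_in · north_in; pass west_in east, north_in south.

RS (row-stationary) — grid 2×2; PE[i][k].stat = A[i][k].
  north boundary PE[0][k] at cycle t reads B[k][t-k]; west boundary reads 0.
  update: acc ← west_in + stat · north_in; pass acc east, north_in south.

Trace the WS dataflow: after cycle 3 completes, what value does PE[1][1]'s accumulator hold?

PE[1][1].acc = 99

WS (2×3). Following PE[1][1] plus its west/north inputs:
  @0  [0,1]  acc 0  |  →0  ↓0
  @0  [1,0]  acc 0  |  →0  ↓0
  @0  [1,1]  acc 0  |  →0  ↓0
  @1  [0,1]  acc 54  |  →6  ↓54
  @1  [1,0]  acc 26  |  →2  ↓26
  @1  [1,1]  acc 0  |  →0  ↓0
  @2  [0,1]  acc 63  |  →7  ↓63
  @2  [1,0]  acc 77  |  →9  ↓77
  @2  [1,1]  acc 62  |  →2  ↓62
  @3  [0,1]  acc 0  |  →0  ↓0
  @3  [1,0]  acc 0  |  →0  ↓0
  @3  [1,1]  acc 99  |  →9  ↓99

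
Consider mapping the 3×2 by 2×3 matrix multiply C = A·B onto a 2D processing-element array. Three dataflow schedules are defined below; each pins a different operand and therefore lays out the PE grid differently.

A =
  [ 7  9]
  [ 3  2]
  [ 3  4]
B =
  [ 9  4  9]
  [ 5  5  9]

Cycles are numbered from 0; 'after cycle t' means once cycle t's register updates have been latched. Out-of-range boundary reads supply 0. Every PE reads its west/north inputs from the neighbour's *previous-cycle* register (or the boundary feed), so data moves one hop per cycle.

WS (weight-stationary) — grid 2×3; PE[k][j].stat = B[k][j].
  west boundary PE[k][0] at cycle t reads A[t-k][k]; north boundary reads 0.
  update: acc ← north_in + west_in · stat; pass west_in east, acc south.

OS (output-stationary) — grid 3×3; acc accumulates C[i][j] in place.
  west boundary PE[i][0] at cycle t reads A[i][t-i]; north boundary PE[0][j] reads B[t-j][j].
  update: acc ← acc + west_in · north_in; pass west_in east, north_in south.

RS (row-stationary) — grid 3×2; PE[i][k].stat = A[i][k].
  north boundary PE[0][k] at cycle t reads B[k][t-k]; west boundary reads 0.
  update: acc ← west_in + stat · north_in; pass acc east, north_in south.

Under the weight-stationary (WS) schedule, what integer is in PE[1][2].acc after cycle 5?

PE[1][2].acc = 63

WS on a 2×3 grid — tracing PE[1][2] and its feeders:
  [0] (0,2) acc=0 (h:0 v:0)
  [0] (1,1) acc=0 (h:0 v:0)
  [0] (1,2) acc=0 (h:0 v:0)
  [1] (0,2) acc=0 (h:0 v:0)
  [1] (1,1) acc=0 (h:0 v:0)
  [1] (1,2) acc=0 (h:0 v:0)
  [2] (0,2) acc=63 (h:7 v:63)
  [2] (1,1) acc=73 (h:9 v:73)
  [2] (1,2) acc=0 (h:0 v:0)
  [3] (0,2) acc=27 (h:3 v:27)
  [3] (1,1) acc=22 (h:2 v:22)
  [3] (1,2) acc=144 (h:9 v:144)
  [4] (0,2) acc=27 (h:3 v:27)
  [4] (1,1) acc=32 (h:4 v:32)
  [4] (1,2) acc=45 (h:2 v:45)
  [5] (0,2) acc=0 (h:0 v:0)
  [5] (1,1) acc=0 (h:0 v:0)
  [5] (1,2) acc=63 (h:4 v:63)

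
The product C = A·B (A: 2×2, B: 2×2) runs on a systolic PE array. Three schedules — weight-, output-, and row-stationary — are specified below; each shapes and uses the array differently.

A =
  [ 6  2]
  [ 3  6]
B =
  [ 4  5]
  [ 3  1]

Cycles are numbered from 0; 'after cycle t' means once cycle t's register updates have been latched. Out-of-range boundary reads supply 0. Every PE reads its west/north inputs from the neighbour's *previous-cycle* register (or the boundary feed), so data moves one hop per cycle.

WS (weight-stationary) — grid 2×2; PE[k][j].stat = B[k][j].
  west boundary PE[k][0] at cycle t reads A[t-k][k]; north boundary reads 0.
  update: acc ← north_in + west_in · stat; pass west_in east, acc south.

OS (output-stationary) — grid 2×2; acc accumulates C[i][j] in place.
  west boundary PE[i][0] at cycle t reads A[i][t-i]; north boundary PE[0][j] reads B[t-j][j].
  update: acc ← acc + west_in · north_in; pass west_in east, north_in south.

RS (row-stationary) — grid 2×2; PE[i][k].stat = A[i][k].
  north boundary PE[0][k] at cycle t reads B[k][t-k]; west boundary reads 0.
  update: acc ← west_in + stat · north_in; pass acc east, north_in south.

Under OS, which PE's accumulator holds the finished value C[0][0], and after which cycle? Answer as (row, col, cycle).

OS — PE[0][0] is where C[0][0] collects:
  cycle 0: PE[0][0] → acc 24, east 6, south 4
  cycle 1: PE[0][0] → acc 30, east 2, south 3

(row, col, cycle) = (0, 0, 1)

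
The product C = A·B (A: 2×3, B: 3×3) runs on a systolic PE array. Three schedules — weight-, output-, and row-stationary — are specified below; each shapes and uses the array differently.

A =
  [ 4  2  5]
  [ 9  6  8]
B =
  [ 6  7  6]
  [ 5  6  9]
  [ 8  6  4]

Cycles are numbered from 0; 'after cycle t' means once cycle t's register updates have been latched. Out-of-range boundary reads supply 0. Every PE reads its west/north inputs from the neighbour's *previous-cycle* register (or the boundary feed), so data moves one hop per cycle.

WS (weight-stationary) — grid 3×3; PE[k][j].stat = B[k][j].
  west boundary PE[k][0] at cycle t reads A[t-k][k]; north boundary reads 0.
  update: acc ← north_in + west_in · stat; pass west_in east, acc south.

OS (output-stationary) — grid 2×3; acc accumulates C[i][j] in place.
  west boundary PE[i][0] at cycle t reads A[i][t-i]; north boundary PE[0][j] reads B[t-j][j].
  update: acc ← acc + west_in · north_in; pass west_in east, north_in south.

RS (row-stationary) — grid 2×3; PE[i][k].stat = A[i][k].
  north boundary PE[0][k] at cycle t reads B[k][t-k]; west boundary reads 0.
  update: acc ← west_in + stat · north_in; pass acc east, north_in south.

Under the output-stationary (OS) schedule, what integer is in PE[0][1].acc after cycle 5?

OS on a 2×3 grid — tracing PE[0][1] and its feeders:
  cycle 0: PE[0][0] → acc 24, east 4, south 6
  cycle 0: PE[0][1] → acc 0, east 0, south 0
  cycle 1: PE[0][0] → acc 34, east 2, south 5
  cycle 1: PE[0][1] → acc 28, east 4, south 7
  cycle 2: PE[0][0] → acc 74, east 5, south 8
  cycle 2: PE[0][1] → acc 40, east 2, south 6
  cycle 3: PE[0][0] → acc 74, east 0, south 0
  cycle 3: PE[0][1] → acc 70, east 5, south 6
  cycle 4: PE[0][0] → acc 74, east 0, south 0
  cycle 4: PE[0][1] → acc 70, east 0, south 0
  cycle 5: PE[0][0] → acc 74, east 0, south 0
  cycle 5: PE[0][1] → acc 70, east 0, south 0

PE[0][1].acc = 70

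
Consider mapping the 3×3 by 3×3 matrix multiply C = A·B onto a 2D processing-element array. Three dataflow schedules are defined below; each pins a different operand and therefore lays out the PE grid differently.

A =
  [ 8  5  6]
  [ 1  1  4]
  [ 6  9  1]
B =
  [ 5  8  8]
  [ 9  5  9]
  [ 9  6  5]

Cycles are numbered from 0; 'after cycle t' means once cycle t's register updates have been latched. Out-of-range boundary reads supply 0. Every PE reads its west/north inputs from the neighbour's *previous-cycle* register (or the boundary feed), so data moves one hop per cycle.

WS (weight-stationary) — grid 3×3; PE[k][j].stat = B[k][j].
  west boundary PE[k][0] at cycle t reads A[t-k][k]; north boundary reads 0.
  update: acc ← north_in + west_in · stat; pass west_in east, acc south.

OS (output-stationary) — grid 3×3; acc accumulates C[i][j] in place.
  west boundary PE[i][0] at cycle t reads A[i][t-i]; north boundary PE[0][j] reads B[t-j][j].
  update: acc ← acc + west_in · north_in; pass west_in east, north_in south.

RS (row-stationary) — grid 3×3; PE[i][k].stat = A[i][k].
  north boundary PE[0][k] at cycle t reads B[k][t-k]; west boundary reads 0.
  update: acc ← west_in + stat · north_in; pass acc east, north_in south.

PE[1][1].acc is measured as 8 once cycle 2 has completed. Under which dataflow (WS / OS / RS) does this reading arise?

— WS: 3×3; PE[1][1] trace:
  after 0 — PE[1][1] acc=0, pass-E 0, pass-S 0
  after 1 — PE[1][1] acc=0, pass-E 0, pass-S 0
  after 2 — PE[1][1] acc=89, pass-E 5, pass-S 89
— OS: 3×3; PE[1][1] trace:
  after 0 — PE[1][1] acc=0, pass-E 0, pass-S 0
  after 1 — PE[1][1] acc=0, pass-E 0, pass-S 0
  after 2 — PE[1][1] acc=8, pass-E 1, pass-S 8
— RS: 3×3; PE[1][1] trace:
  after 0 — PE[1][1] acc=0, pass-E 0, pass-S 0
  after 1 — PE[1][1] acc=0, pass-E 0, pass-S 0
  after 2 — PE[1][1] acc=14, pass-E 14, pass-S 9

dataflow = OS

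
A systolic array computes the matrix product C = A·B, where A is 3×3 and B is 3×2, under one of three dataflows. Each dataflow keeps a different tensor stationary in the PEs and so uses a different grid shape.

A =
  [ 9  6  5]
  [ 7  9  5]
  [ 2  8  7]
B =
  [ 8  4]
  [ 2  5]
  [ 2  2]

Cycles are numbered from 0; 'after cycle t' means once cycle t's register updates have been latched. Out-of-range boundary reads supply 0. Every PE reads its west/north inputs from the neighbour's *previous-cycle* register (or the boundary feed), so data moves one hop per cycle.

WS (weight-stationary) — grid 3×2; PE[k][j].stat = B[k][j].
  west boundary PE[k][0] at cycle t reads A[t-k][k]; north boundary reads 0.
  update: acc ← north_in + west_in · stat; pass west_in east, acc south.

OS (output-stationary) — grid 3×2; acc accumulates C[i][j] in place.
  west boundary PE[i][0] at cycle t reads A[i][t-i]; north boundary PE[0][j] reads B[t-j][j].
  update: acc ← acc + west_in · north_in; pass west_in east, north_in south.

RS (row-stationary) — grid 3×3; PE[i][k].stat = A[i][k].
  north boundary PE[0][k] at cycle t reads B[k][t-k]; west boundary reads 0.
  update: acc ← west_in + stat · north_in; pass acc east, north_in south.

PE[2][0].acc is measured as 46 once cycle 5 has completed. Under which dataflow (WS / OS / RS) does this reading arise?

dataflow = OS

WS (3×2 grid), PE[2][0]:
  cycle 0: PE[2][0] → acc 0, east 0, south 0
  cycle 1: PE[2][0] → acc 0, east 0, south 0
  cycle 2: PE[2][0] → acc 94, east 5, south 94
  cycle 3: PE[2][0] → acc 84, east 5, south 84
  cycle 4: PE[2][0] → acc 46, east 7, south 46
  cycle 5: PE[2][0] → acc 0, east 0, south 0
OS (3×2 grid), PE[2][0]:
  cycle 0: PE[2][0] → acc 0, east 0, south 0
  cycle 1: PE[2][0] → acc 0, east 0, south 0
  cycle 2: PE[2][0] → acc 16, east 2, south 8
  cycle 3: PE[2][0] → acc 32, east 8, south 2
  cycle 4: PE[2][0] → acc 46, east 7, south 2
  cycle 5: PE[2][0] → acc 46, east 0, south 0
RS (3×3 grid), PE[2][0]:
  cycle 0: PE[2][0] → acc 0, east 0, south 0
  cycle 1: PE[2][0] → acc 0, east 0, south 0
  cycle 2: PE[2][0] → acc 16, east 16, south 8
  cycle 3: PE[2][0] → acc 8, east 8, south 4
  cycle 4: PE[2][0] → acc 0, east 0, south 0
  cycle 5: PE[2][0] → acc 0, east 0, south 0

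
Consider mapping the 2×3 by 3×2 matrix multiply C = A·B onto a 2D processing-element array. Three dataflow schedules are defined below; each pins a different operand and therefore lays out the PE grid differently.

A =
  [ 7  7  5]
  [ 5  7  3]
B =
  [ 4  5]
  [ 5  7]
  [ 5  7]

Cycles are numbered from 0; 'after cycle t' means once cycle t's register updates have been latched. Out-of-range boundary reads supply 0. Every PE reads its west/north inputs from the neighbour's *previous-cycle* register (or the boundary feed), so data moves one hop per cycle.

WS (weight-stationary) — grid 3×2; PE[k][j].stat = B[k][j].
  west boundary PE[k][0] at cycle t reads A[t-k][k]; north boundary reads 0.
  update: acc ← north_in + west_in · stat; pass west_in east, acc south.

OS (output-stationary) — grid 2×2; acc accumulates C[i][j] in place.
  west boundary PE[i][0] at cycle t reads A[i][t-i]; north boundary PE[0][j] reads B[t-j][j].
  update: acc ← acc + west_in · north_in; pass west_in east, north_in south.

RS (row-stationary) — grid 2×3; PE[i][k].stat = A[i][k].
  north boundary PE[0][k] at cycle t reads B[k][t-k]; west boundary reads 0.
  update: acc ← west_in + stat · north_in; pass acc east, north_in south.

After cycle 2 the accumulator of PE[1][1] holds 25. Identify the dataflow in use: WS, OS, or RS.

dataflow = OS

— WS: 3×2; PE[1][1] trace:
  0: (1,1).acc=0  regs=<0,0>
  1: (1,1).acc=0  regs=<0,0>
  2: (1,1).acc=84  regs=<7,84>
— OS: 2×2; PE[1][1] trace:
  0: (1,1).acc=0  regs=<0,0>
  1: (1,1).acc=0  regs=<0,0>
  2: (1,1).acc=25  regs=<5,5>
— RS: 2×3; PE[1][1] trace:
  0: (1,1).acc=0  regs=<0,0>
  1: (1,1).acc=0  regs=<0,0>
  2: (1,1).acc=55  regs=<55,5>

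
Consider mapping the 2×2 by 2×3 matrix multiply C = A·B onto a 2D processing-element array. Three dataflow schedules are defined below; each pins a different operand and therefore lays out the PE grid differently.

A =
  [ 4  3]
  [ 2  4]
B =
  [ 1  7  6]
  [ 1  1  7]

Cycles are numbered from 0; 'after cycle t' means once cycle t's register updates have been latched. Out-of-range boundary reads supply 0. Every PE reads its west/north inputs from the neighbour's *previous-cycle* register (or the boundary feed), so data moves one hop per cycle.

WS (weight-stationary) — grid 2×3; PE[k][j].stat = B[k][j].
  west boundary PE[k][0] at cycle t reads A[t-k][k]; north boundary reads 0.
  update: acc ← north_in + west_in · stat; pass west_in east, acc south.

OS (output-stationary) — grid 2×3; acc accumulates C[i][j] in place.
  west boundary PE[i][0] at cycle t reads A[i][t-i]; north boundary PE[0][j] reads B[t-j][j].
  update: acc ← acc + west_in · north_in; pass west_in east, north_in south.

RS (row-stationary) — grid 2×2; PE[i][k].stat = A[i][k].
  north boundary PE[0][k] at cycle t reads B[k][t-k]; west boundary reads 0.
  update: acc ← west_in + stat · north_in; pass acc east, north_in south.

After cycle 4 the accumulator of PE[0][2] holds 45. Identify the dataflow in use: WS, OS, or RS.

WS [2×3] PE[0][2] across cycles:
  @0  [0,2]  acc 0  |  →0  ↓0
  @1  [0,2]  acc 0  |  →0  ↓0
  @2  [0,2]  acc 24  |  →4  ↓24
  @3  [0,2]  acc 12  |  →2  ↓12
  @4  [0,2]  acc 0  |  →0  ↓0
OS [2×3] PE[0][2] across cycles:
  @0  [0,2]  acc 0  |  →0  ↓0
  @1  [0,2]  acc 0  |  →0  ↓0
  @2  [0,2]  acc 24  |  →4  ↓6
  @3  [0,2]  acc 45  |  →3  ↓7
  @4  [0,2]  acc 45  |  →0  ↓0
RS (2×2): PE[0][2] does not exist.

dataflow = OS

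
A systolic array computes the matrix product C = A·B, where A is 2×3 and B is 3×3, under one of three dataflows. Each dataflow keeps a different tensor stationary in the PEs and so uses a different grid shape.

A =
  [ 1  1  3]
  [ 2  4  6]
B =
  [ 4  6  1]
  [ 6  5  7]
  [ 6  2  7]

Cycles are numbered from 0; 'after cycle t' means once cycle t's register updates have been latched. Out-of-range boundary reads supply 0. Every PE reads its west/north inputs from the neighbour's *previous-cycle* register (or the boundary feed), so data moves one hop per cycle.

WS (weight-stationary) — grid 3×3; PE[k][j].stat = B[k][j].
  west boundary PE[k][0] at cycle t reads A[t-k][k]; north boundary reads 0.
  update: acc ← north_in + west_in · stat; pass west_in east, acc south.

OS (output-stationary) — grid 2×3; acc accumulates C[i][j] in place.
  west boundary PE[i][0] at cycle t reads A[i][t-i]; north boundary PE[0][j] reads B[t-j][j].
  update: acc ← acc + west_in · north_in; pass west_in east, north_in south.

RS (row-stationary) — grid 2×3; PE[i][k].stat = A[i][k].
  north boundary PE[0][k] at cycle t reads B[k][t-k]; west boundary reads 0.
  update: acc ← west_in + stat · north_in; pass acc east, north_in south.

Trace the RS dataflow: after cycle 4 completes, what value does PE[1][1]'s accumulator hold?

PE[1][1].acc = 30

RS (2×3). Following PE[1][1] plus its west/north inputs:
  @0  [0,1]  acc 0  |  →0  ↓0
  @0  [1,0]  acc 0  |  →0  ↓0
  @0  [1,1]  acc 0  |  →0  ↓0
  @1  [0,1]  acc 10  |  →10  ↓6
  @1  [1,0]  acc 8  |  →8  ↓4
  @1  [1,1]  acc 0  |  →0  ↓0
  @2  [0,1]  acc 11  |  →11  ↓5
  @2  [1,0]  acc 12  |  →12  ↓6
  @2  [1,1]  acc 32  |  →32  ↓6
  @3  [0,1]  acc 8  |  →8  ↓7
  @3  [1,0]  acc 2  |  →2  ↓1
  @3  [1,1]  acc 32  |  →32  ↓5
  @4  [0,1]  acc 0  |  →0  ↓0
  @4  [1,0]  acc 0  |  →0  ↓0
  @4  [1,1]  acc 30  |  →30  ↓7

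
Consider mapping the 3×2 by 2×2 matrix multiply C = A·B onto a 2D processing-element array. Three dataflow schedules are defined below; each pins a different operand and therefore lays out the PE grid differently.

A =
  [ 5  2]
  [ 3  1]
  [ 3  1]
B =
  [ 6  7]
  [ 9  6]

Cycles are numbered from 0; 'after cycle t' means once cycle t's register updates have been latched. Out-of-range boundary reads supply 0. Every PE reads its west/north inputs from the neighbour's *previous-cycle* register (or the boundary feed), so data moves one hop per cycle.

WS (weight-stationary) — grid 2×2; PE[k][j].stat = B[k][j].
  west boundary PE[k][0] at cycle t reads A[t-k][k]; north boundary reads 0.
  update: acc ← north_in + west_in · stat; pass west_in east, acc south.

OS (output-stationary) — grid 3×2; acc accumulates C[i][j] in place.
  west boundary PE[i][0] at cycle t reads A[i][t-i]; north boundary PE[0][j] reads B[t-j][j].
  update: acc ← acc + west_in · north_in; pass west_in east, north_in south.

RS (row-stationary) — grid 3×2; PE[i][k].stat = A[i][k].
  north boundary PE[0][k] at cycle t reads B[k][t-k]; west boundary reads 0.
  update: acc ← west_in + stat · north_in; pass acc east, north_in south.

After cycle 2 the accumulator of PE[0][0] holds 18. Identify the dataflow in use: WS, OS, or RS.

Under WS (2×2), PE[0][0]:
  @0  [0,0]  acc 30  |  →5  ↓30
  @1  [0,0]  acc 18  |  →3  ↓18
  @2  [0,0]  acc 18  |  →3  ↓18
Under OS (3×2), PE[0][0]:
  @0  [0,0]  acc 30  |  →5  ↓6
  @1  [0,0]  acc 48  |  →2  ↓9
  @2  [0,0]  acc 48  |  →0  ↓0
Under RS (3×2), PE[0][0]:
  @0  [0,0]  acc 30  |  →30  ↓6
  @1  [0,0]  acc 35  |  →35  ↓7
  @2  [0,0]  acc 0  |  →0  ↓0

dataflow = WS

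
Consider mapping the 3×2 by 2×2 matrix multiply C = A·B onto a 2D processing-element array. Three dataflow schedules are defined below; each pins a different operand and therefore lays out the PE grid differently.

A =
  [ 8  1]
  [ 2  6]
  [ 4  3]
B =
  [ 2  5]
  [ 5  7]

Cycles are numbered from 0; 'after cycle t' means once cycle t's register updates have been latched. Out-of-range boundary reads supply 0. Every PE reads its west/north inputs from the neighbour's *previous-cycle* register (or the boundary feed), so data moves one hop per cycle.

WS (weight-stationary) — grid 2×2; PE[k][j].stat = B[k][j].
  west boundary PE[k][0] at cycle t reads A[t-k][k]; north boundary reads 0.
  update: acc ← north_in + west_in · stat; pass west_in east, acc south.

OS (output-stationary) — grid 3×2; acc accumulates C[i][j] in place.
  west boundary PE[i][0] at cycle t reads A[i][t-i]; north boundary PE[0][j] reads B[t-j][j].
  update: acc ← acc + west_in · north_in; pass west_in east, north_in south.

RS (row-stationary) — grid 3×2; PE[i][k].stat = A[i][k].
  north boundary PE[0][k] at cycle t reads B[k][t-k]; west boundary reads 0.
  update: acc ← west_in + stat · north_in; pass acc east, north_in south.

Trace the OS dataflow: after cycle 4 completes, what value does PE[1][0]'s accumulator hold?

PE[1][0].acc = 34

OS 3×2: PE[1][0] cycle-by-cycle (with neighbour feeds):
  step 0 · PE0,0: acc=16; fwd→8 fwd↓2
  step 0 · PE1,0: acc=0; fwd→0 fwd↓0
  step 1 · PE0,0: acc=21; fwd→1 fwd↓5
  step 1 · PE1,0: acc=4; fwd→2 fwd↓2
  step 2 · PE0,0: acc=21; fwd→0 fwd↓0
  step 2 · PE1,0: acc=34; fwd→6 fwd↓5
  step 3 · PE0,0: acc=21; fwd→0 fwd↓0
  step 3 · PE1,0: acc=34; fwd→0 fwd↓0
  step 4 · PE0,0: acc=21; fwd→0 fwd↓0
  step 4 · PE1,0: acc=34; fwd→0 fwd↓0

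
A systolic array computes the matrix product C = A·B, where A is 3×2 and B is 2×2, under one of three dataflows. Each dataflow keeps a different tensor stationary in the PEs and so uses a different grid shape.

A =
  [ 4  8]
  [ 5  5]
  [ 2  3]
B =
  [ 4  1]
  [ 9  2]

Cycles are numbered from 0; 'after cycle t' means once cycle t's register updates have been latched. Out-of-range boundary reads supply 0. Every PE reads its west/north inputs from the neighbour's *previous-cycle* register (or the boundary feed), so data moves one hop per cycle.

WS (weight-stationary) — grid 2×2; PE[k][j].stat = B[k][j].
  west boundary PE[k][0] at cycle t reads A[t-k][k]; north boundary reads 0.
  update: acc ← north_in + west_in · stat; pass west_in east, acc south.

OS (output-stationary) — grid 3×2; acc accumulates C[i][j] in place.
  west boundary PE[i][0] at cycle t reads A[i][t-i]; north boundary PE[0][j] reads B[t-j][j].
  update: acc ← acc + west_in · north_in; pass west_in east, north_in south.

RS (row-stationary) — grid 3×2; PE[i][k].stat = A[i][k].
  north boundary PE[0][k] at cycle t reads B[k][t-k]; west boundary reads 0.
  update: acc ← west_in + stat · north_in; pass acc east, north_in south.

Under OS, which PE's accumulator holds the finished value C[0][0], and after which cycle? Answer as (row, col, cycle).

(row, col, cycle) = (0, 0, 1)

OS: C[0][0] accumulates in PE[0][0]:
  t=0 PE[0][0]: acc=16 h=4 v=4
  t=1 PE[0][0]: acc=88 h=8 v=9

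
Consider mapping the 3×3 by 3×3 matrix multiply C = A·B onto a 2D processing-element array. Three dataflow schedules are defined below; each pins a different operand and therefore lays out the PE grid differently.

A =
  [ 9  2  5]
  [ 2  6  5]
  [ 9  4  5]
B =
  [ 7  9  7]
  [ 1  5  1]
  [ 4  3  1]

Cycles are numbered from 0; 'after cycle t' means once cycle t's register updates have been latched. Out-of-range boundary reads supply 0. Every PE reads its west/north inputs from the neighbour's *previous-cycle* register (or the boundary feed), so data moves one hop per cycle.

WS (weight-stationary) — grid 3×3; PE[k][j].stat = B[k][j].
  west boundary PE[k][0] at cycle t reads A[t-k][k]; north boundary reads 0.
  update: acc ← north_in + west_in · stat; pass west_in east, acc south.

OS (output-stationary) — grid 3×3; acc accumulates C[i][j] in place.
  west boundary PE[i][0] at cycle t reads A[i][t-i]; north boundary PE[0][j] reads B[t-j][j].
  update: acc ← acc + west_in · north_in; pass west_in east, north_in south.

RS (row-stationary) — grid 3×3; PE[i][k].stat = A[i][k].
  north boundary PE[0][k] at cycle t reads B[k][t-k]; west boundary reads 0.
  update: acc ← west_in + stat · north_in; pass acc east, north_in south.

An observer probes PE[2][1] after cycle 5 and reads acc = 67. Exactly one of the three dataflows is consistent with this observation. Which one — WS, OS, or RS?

WS (3×3 grid), PE[2][1]:
  t=0 PE[2][1]: acc=0 h=0 v=0
  t=1 PE[2][1]: acc=0 h=0 v=0
  t=2 PE[2][1]: acc=0 h=0 v=0
  t=3 PE[2][1]: acc=106 h=5 v=106
  t=4 PE[2][1]: acc=63 h=5 v=63
  t=5 PE[2][1]: acc=116 h=5 v=116
OS (3×3 grid), PE[2][1]:
  t=0 PE[2][1]: acc=0 h=0 v=0
  t=1 PE[2][1]: acc=0 h=0 v=0
  t=2 PE[2][1]: acc=0 h=0 v=0
  t=3 PE[2][1]: acc=81 h=9 v=9
  t=4 PE[2][1]: acc=101 h=4 v=5
  t=5 PE[2][1]: acc=116 h=5 v=3
RS (3×3 grid), PE[2][1]:
  t=0 PE[2][1]: acc=0 h=0 v=0
  t=1 PE[2][1]: acc=0 h=0 v=0
  t=2 PE[2][1]: acc=0 h=0 v=0
  t=3 PE[2][1]: acc=67 h=67 v=1
  t=4 PE[2][1]: acc=101 h=101 v=5
  t=5 PE[2][1]: acc=67 h=67 v=1

dataflow = RS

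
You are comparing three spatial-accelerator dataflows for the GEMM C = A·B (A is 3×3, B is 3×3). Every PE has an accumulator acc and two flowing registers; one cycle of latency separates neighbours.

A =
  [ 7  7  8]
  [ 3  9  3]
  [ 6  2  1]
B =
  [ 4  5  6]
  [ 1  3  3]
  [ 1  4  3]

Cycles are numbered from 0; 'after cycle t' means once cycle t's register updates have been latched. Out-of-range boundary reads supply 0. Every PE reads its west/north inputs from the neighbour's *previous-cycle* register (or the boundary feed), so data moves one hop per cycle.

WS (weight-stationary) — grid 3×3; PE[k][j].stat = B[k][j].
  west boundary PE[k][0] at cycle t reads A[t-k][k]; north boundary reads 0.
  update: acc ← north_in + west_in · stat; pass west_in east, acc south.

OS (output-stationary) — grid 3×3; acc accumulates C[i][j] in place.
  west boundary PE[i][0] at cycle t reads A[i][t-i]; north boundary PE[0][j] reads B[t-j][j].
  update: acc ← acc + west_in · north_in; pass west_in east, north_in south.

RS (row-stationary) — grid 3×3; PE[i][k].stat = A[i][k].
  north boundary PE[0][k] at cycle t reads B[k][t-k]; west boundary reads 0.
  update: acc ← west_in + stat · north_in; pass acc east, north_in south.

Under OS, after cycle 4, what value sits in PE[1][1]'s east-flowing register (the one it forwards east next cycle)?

Tracing OS — 3×3 array, target PE[1][1]:
  cycle 0: PE[0][1] → acc 0, east 0, south 0
  cycle 0: PE[1][0] → acc 0, east 0, south 0
  cycle 0: PE[1][1] → acc 0, east 0, south 0
  cycle 1: PE[0][1] → acc 35, east 7, south 5
  cycle 1: PE[1][0] → acc 12, east 3, south 4
  cycle 1: PE[1][1] → acc 0, east 0, south 0
  cycle 2: PE[0][1] → acc 56, east 7, south 3
  cycle 2: PE[1][0] → acc 21, east 9, south 1
  cycle 2: PE[1][1] → acc 15, east 3, south 5
  cycle 3: PE[0][1] → acc 88, east 8, south 4
  cycle 3: PE[1][0] → acc 24, east 3, south 1
  cycle 3: PE[1][1] → acc 42, east 9, south 3
  cycle 4: PE[0][1] → acc 88, east 0, south 0
  cycle 4: PE[1][0] → acc 24, east 0, south 0
  cycle 4: PE[1][1] → acc 54, east 3, south 4

register = 3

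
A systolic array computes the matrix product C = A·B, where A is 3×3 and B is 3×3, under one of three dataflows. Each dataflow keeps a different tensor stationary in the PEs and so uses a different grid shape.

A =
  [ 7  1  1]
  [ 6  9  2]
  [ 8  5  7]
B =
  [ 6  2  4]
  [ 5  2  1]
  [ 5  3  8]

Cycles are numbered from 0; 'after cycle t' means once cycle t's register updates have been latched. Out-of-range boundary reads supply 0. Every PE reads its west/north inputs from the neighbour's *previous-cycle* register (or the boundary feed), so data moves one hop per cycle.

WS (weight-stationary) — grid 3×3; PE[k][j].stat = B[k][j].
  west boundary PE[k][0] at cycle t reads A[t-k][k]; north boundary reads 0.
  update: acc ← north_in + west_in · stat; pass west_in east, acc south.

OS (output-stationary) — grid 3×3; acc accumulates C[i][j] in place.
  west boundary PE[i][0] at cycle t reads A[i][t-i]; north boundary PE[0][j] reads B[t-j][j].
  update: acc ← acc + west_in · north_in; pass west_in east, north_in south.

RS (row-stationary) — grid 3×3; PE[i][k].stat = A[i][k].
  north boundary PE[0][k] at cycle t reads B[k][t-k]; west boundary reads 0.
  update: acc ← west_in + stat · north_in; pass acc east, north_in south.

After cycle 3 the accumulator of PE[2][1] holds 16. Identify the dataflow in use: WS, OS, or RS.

Under WS (3×3), PE[2][1]:
  after 0 — PE[2][1] acc=0, pass-E 0, pass-S 0
  after 1 — PE[2][1] acc=0, pass-E 0, pass-S 0
  after 2 — PE[2][1] acc=0, pass-E 0, pass-S 0
  after 3 — PE[2][1] acc=19, pass-E 1, pass-S 19
Under OS (3×3), PE[2][1]:
  after 0 — PE[2][1] acc=0, pass-E 0, pass-S 0
  after 1 — PE[2][1] acc=0, pass-E 0, pass-S 0
  after 2 — PE[2][1] acc=0, pass-E 0, pass-S 0
  after 3 — PE[2][1] acc=16, pass-E 8, pass-S 2
Under RS (3×3), PE[2][1]:
  after 0 — PE[2][1] acc=0, pass-E 0, pass-S 0
  after 1 — PE[2][1] acc=0, pass-E 0, pass-S 0
  after 2 — PE[2][1] acc=0, pass-E 0, pass-S 0
  after 3 — PE[2][1] acc=73, pass-E 73, pass-S 5

dataflow = OS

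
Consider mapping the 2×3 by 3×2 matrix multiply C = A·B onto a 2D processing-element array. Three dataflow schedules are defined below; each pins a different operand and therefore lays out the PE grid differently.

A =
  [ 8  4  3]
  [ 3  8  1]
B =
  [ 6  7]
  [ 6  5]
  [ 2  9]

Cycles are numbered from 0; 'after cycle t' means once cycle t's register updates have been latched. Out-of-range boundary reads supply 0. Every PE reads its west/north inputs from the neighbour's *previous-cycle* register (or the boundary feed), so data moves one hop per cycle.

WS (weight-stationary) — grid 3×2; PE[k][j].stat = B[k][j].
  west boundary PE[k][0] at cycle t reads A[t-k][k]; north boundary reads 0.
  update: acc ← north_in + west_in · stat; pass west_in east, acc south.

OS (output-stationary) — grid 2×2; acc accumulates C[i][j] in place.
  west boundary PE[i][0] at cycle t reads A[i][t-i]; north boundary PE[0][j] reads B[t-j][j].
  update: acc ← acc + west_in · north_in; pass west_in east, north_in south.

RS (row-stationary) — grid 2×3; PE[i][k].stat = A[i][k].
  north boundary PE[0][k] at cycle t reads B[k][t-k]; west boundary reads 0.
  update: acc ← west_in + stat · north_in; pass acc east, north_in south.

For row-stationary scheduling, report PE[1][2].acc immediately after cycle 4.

PE[1][2].acc = 70

RS on a 2×3 grid — tracing PE[1][2] and its feeders:
  c0 r0c2: 0 / 0 / 0
  c0 r1c1: 0 / 0 / 0
  c0 r1c2: 0 / 0 / 0
  c1 r0c2: 0 / 0 / 0
  c1 r1c1: 0 / 0 / 0
  c1 r1c2: 0 / 0 / 0
  c2 r0c2: 78 / 78 / 2
  c2 r1c1: 66 / 66 / 6
  c2 r1c2: 0 / 0 / 0
  c3 r0c2: 103 / 103 / 9
  c3 r1c1: 61 / 61 / 5
  c3 r1c2: 68 / 68 / 2
  c4 r0c2: 0 / 0 / 0
  c4 r1c1: 0 / 0 / 0
  c4 r1c2: 70 / 70 / 9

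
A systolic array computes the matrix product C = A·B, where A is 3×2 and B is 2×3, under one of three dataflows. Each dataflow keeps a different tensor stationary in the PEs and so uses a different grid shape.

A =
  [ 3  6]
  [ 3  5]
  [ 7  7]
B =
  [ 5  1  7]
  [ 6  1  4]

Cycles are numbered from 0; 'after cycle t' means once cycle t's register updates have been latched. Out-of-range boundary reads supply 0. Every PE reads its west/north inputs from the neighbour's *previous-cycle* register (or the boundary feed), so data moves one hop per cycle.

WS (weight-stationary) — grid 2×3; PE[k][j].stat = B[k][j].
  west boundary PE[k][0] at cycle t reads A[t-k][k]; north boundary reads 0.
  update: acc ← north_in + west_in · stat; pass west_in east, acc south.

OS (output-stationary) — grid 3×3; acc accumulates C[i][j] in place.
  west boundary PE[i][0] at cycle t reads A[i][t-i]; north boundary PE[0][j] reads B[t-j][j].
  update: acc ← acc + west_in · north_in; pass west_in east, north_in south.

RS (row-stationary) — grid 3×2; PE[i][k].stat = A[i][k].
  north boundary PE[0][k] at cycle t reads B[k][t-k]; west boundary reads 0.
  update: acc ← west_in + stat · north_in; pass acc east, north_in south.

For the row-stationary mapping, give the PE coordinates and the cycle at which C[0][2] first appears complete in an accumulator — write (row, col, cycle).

(row, col, cycle) = (0, 1, 3)

RS: C[0][2] accumulates in PE[0][1]:
  after 0 — PE[0][1] acc=0, pass-E 0, pass-S 0
  after 1 — PE[0][1] acc=51, pass-E 51, pass-S 6
  after 2 — PE[0][1] acc=9, pass-E 9, pass-S 1
  after 3 — PE[0][1] acc=45, pass-E 45, pass-S 4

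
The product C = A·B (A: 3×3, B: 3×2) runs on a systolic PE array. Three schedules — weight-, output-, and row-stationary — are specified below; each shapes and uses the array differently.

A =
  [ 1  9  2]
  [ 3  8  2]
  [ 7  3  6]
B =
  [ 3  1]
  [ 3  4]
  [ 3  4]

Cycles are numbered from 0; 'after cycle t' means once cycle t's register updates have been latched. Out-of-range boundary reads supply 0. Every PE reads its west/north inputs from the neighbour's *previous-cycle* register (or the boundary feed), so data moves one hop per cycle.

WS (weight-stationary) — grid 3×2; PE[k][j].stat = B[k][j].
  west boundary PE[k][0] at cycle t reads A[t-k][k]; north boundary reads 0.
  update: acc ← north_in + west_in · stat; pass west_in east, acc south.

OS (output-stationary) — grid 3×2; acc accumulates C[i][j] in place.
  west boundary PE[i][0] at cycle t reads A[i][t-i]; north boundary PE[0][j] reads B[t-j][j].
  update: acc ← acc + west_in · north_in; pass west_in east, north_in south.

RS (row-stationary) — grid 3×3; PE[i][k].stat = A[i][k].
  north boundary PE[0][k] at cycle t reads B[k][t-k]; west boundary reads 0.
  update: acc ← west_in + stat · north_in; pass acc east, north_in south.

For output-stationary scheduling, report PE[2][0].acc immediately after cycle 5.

PE[2][0].acc = 48

OS 3×2: PE[2][0] cycle-by-cycle (with neighbour feeds):
  c0 r1c0: 0 / 0 / 0
  c0 r2c0: 0 / 0 / 0
  c1 r1c0: 9 / 3 / 3
  c1 r2c0: 0 / 0 / 0
  c2 r1c0: 33 / 8 / 3
  c2 r2c0: 21 / 7 / 3
  c3 r1c0: 39 / 2 / 3
  c3 r2c0: 30 / 3 / 3
  c4 r1c0: 39 / 0 / 0
  c4 r2c0: 48 / 6 / 3
  c5 r1c0: 39 / 0 / 0
  c5 r2c0: 48 / 0 / 0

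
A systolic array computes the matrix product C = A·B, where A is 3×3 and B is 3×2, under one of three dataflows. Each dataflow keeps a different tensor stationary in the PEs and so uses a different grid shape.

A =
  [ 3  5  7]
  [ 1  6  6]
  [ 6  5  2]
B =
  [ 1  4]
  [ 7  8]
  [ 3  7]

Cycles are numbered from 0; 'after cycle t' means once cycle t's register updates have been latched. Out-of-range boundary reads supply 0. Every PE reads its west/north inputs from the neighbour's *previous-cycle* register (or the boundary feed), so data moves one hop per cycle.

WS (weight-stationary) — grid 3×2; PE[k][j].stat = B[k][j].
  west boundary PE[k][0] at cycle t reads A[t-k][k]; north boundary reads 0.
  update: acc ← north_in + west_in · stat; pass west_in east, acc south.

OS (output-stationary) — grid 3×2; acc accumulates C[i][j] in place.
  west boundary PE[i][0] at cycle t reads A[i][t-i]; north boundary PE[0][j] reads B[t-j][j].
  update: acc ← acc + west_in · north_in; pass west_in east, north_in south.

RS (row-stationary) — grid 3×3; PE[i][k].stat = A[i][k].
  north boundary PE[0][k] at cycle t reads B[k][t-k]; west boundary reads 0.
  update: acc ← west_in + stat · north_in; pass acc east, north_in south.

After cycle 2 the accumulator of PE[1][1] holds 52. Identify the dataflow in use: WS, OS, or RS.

dataflow = WS

Under WS (3×2), PE[1][1]:
  c0 r1c1: 0 / 0 / 0
  c1 r1c1: 0 / 0 / 0
  c2 r1c1: 52 / 5 / 52
Under OS (3×2), PE[1][1]:
  c0 r1c1: 0 / 0 / 0
  c1 r1c1: 0 / 0 / 0
  c2 r1c1: 4 / 1 / 4
Under RS (3×3), PE[1][1]:
  c0 r1c1: 0 / 0 / 0
  c1 r1c1: 0 / 0 / 0
  c2 r1c1: 43 / 43 / 7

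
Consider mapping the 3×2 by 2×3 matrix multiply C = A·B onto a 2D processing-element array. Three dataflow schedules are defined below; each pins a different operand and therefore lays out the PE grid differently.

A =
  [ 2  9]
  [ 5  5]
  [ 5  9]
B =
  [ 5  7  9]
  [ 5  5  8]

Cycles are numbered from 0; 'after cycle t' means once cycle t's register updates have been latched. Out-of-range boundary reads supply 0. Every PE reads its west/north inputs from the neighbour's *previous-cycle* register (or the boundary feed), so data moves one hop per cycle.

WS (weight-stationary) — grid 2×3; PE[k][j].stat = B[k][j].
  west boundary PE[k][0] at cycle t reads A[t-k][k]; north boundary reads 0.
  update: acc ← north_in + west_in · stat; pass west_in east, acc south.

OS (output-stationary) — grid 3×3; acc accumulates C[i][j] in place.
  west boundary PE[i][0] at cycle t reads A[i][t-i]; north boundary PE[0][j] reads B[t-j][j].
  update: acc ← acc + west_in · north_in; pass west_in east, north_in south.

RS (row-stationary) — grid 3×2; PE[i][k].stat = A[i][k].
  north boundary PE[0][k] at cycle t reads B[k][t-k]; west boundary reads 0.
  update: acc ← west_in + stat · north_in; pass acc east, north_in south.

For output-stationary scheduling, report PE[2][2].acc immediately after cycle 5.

PE[2][2].acc = 117

OS on a 3×3 grid — tracing PE[2][2] and its feeders:
  cycle 0: PE[1][2] → acc 0, east 0, south 0
  cycle 0: PE[2][1] → acc 0, east 0, south 0
  cycle 0: PE[2][2] → acc 0, east 0, south 0
  cycle 1: PE[1][2] → acc 0, east 0, south 0
  cycle 1: PE[2][1] → acc 0, east 0, south 0
  cycle 1: PE[2][2] → acc 0, east 0, south 0
  cycle 2: PE[1][2] → acc 0, east 0, south 0
  cycle 2: PE[2][1] → acc 0, east 0, south 0
  cycle 2: PE[2][2] → acc 0, east 0, south 0
  cycle 3: PE[1][2] → acc 45, east 5, south 9
  cycle 3: PE[2][1] → acc 35, east 5, south 7
  cycle 3: PE[2][2] → acc 0, east 0, south 0
  cycle 4: PE[1][2] → acc 85, east 5, south 8
  cycle 4: PE[2][1] → acc 80, east 9, south 5
  cycle 4: PE[2][2] → acc 45, east 5, south 9
  cycle 5: PE[1][2] → acc 85, east 0, south 0
  cycle 5: PE[2][1] → acc 80, east 0, south 0
  cycle 5: PE[2][2] → acc 117, east 9, south 8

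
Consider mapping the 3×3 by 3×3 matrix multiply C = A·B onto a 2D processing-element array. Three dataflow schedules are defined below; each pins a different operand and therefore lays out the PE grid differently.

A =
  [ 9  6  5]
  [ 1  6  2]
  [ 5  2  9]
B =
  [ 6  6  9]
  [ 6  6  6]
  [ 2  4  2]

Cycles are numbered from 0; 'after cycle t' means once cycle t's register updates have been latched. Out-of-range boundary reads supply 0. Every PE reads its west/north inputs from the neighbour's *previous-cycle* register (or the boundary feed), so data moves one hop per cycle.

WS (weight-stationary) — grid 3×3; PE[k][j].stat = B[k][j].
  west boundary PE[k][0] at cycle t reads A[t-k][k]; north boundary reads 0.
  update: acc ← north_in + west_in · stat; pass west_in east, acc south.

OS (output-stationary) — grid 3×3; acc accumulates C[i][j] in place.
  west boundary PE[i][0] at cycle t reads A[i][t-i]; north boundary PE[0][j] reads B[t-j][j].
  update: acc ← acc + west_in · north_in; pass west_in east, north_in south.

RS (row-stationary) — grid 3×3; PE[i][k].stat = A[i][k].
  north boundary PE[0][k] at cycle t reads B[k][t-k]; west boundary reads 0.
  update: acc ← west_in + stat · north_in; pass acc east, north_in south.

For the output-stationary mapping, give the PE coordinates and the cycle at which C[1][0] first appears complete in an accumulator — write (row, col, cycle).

(row, col, cycle) = (1, 0, 3)

OS — PE[1][0] is where C[1][0] collects:
  0: (1,0).acc=0  regs=<0,0>
  1: (1,0).acc=6  regs=<1,6>
  2: (1,0).acc=42  regs=<6,6>
  3: (1,0).acc=46  regs=<2,2>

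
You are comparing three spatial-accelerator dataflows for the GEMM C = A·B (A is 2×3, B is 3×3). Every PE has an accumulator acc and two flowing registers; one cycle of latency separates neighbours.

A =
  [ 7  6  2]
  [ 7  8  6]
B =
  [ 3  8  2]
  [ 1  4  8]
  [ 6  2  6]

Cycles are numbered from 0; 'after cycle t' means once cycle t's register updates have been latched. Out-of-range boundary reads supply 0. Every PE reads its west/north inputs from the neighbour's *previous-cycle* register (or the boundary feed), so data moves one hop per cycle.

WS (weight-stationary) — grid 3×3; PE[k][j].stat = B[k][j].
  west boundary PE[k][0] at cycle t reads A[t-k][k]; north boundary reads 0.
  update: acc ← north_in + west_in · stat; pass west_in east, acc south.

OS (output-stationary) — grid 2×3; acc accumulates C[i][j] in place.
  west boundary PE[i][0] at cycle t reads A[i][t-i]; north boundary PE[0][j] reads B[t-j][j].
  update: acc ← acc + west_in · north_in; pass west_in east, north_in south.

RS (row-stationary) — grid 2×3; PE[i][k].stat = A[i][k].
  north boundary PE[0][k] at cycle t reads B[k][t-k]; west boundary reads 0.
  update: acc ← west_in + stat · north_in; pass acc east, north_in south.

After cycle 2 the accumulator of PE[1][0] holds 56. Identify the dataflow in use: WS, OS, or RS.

WS [3×3] PE[1][0] across cycles:
  @0  [1,0]  acc 0  |  →0  ↓0
  @1  [1,0]  acc 27  |  →6  ↓27
  @2  [1,0]  acc 29  |  →8  ↓29
OS [2×3] PE[1][0] across cycles:
  @0  [1,0]  acc 0  |  →0  ↓0
  @1  [1,0]  acc 21  |  →7  ↓3
  @2  [1,0]  acc 29  |  →8  ↓1
RS [2×3] PE[1][0] across cycles:
  @0  [1,0]  acc 0  |  →0  ↓0
  @1  [1,0]  acc 21  |  →21  ↓3
  @2  [1,0]  acc 56  |  →56  ↓8

dataflow = RS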